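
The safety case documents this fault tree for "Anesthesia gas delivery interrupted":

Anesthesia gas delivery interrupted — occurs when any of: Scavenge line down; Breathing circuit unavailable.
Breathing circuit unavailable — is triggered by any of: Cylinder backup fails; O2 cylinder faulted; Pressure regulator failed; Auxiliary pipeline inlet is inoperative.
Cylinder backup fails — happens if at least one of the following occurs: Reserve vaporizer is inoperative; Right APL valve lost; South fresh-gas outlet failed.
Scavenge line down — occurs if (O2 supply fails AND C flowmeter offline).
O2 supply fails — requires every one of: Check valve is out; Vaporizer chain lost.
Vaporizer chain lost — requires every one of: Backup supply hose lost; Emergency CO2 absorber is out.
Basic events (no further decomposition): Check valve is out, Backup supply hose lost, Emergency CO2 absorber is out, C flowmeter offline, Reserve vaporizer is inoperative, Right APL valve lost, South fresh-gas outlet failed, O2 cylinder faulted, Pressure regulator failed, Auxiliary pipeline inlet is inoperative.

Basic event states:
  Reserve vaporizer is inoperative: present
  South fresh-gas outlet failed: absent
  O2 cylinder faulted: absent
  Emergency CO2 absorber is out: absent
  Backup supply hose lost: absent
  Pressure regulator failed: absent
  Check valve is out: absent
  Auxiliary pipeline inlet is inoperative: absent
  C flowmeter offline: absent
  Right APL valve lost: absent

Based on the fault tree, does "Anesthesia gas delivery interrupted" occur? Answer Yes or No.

Yes

Vaporizer chain lost [AND]: Backup supply hose lost=not, Emergency CO2 absorber is out=not → not all inputs occur → does not occur.
O2 supply fails [AND]: Check valve is out=not, Vaporizer chain lost=not → not all inputs occur → does not occur.
Scavenge line down [AND]: O2 supply fails=not, C flowmeter offline=not → not all inputs occur → does not occur.
Cylinder backup fails [OR]: Reserve vaporizer is inoperative=occurs, Right APL valve lost=not, South fresh-gas outlet failed=not → at least one input occurs → occurs.
Breathing circuit unavailable [OR]: Cylinder backup fails=occurs, O2 cylinder faulted=not, Pressure regulator failed=not, Auxiliary pipeline inlet is inoperative=not → at least one input occurs → occurs.
Anesthesia gas delivery interrupted [OR]: Scavenge line down=not, Breathing circuit unavailable=occurs → at least one input occurs → occurs.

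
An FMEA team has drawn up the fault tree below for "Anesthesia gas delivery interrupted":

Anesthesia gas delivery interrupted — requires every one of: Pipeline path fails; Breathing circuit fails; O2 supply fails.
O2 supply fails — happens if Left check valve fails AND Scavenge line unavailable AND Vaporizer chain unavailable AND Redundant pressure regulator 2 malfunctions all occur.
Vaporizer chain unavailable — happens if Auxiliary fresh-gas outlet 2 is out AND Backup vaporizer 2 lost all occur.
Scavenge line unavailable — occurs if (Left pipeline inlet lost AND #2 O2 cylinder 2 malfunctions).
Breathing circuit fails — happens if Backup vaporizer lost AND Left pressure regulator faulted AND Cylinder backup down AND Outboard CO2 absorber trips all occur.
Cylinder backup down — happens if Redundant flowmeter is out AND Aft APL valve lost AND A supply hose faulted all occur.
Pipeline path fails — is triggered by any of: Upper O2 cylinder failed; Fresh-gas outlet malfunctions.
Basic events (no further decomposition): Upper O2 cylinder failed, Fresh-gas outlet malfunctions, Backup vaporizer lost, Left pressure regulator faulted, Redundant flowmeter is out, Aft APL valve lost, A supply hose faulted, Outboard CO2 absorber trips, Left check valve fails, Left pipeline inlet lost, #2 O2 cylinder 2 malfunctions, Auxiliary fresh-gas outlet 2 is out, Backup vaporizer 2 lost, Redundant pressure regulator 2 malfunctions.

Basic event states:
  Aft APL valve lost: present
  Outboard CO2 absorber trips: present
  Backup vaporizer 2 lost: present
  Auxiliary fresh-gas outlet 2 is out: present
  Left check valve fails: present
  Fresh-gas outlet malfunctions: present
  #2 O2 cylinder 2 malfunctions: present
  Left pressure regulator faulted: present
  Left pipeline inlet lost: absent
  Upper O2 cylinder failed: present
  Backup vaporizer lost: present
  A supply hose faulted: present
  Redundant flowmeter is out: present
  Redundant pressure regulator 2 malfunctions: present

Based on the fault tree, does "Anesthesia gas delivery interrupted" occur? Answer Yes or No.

No

Pipeline path fails [OR]: Upper O2 cylinder failed=occurs, Fresh-gas outlet malfunctions=occurs → at least one input occurs → occurs.
Cylinder backup down [AND]: Redundant flowmeter is out=occurs, Aft APL valve lost=occurs, A supply hose faulted=occurs → all inputs occur → occurs.
Breathing circuit fails [AND]: Backup vaporizer lost=occurs, Left pressure regulator faulted=occurs, Cylinder backup down=occurs, Outboard CO2 absorber trips=occurs → all inputs occur → occurs.
Scavenge line unavailable [AND]: Left pipeline inlet lost=not, #2 O2 cylinder 2 malfunctions=occurs → not all inputs occur → does not occur.
Vaporizer chain unavailable [AND]: Auxiliary fresh-gas outlet 2 is out=occurs, Backup vaporizer 2 lost=occurs → all inputs occur → occurs.
O2 supply fails [AND]: Left check valve fails=occurs, Scavenge line unavailable=not, Vaporizer chain unavailable=occurs, Redundant pressure regulator 2 malfunctions=occurs → not all inputs occur → does not occur.
Anesthesia gas delivery interrupted [AND]: Pipeline path fails=occurs, Breathing circuit fails=occurs, O2 supply fails=not → not all inputs occur → does not occur.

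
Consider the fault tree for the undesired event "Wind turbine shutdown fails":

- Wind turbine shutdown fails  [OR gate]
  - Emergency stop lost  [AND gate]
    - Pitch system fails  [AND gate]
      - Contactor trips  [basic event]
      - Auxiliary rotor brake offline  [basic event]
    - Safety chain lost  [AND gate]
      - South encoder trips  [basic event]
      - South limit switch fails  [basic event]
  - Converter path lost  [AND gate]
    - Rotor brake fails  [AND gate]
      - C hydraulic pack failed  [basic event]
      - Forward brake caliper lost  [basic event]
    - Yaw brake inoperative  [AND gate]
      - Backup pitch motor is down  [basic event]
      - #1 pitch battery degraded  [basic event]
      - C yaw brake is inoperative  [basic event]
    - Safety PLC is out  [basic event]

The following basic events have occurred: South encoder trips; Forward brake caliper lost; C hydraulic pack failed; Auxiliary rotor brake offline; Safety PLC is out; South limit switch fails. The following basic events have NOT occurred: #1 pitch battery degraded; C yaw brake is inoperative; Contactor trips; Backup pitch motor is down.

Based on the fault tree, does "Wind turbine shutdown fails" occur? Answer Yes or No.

Pitch system fails [AND]: Contactor trips=not, Auxiliary rotor brake offline=occurs → not all inputs occur → does not occur.
Safety chain lost [AND]: South encoder trips=occurs, South limit switch fails=occurs → all inputs occur → occurs.
Emergency stop lost [AND]: Pitch system fails=not, Safety chain lost=occurs → not all inputs occur → does not occur.
Rotor brake fails [AND]: C hydraulic pack failed=occurs, Forward brake caliper lost=occurs → all inputs occur → occurs.
Yaw brake inoperative [AND]: Backup pitch motor is down=not, #1 pitch battery degraded=not, C yaw brake is inoperative=not → not all inputs occur → does not occur.
Converter path lost [AND]: Rotor brake fails=occurs, Yaw brake inoperative=not, Safety PLC is out=occurs → not all inputs occur → does not occur.
Wind turbine shutdown fails [OR]: Emergency stop lost=not, Converter path lost=not → no input occurs → does not occur.

No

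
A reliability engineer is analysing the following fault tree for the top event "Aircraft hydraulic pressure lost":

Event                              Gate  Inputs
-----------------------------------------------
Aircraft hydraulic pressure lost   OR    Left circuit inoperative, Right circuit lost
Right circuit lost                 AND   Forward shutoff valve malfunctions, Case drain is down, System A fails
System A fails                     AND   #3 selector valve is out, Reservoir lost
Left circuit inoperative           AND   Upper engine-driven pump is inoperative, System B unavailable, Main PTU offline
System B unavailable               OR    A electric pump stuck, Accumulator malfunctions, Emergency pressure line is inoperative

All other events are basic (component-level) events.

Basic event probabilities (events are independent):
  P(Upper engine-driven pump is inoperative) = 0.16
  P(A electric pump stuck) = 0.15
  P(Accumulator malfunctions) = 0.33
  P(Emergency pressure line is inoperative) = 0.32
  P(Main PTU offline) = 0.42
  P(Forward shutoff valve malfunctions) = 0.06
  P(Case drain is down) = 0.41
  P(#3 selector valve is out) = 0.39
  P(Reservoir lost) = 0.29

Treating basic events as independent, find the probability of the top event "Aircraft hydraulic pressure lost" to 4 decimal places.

0.0438

P(System B unavailable) [OR] = 1 − (1−0.15) × (1−0.33) × (1−0.32) = 0.612740
P(Left circuit inoperative) [AND] = 0.16 × 0.612740 × 0.42 = 0.041176
P(System A fails) [AND] = 0.39 × 0.29 = 0.113100
P(Right circuit lost) [AND] = 0.06 × 0.41 × 0.113100 = 0.002782
P(Aircraft hydraulic pressure lost) [OR] = 1 − (1−0.041176) × (1−0.002782) = 0.043843
Rounded to 4 decimal places: P(Aircraft hydraulic pressure lost) ≈ 0.0438.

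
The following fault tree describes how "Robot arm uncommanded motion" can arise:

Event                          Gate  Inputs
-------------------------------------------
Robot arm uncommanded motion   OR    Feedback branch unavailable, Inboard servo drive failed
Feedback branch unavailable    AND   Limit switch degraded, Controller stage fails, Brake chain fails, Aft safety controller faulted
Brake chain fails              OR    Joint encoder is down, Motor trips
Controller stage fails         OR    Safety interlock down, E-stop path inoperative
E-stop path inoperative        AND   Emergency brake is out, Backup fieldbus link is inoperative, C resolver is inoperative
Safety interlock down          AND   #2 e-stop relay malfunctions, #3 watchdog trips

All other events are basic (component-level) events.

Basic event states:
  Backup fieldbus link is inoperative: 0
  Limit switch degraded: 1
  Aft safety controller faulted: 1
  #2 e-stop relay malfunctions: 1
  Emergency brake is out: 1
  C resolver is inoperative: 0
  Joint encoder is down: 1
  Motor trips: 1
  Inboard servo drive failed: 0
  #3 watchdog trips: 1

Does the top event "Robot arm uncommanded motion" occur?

Safety interlock down [AND]: #2 e-stop relay malfunctions=occurs, #3 watchdog trips=occurs → all inputs occur → occurs.
E-stop path inoperative [AND]: Emergency brake is out=occurs, Backup fieldbus link is inoperative=not, C resolver is inoperative=not → not all inputs occur → does not occur.
Controller stage fails [OR]: Safety interlock down=occurs, E-stop path inoperative=not → at least one input occurs → occurs.
Brake chain fails [OR]: Joint encoder is down=occurs, Motor trips=occurs → at least one input occurs → occurs.
Feedback branch unavailable [AND]: Limit switch degraded=occurs, Controller stage fails=occurs, Brake chain fails=occurs, Aft safety controller faulted=occurs → all inputs occur → occurs.
Robot arm uncommanded motion [OR]: Feedback branch unavailable=occurs, Inboard servo drive failed=not → at least one input occurs → occurs.

Yes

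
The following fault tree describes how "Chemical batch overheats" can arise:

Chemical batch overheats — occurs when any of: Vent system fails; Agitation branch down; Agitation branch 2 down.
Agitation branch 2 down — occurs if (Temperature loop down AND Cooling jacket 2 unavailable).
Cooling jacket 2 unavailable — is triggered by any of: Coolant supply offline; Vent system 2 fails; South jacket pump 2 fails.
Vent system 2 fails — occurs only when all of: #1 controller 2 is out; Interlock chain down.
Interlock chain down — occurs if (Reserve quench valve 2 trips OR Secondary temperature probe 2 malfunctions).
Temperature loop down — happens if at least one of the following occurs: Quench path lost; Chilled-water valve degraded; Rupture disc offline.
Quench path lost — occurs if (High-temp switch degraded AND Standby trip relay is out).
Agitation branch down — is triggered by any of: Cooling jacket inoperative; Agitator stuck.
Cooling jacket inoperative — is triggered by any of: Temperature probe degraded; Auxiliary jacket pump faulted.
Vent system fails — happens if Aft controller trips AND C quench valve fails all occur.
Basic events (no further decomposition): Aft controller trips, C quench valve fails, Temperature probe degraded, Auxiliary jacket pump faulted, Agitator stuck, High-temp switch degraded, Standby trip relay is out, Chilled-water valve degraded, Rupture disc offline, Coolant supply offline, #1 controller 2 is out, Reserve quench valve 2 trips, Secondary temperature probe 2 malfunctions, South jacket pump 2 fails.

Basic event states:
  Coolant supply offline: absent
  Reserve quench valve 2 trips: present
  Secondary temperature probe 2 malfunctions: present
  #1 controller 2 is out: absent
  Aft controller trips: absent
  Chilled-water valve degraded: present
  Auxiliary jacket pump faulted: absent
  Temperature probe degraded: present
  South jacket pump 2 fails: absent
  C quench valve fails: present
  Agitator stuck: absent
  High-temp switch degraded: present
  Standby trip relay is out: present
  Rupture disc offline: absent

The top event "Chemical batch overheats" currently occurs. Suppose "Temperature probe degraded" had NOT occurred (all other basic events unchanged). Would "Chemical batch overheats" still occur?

Counterfactual: set "Temperature probe degraded" to not occurred.
Vent system fails [AND]: Aft controller trips=not, C quench valve fails=occurs → not all inputs occur → does not occur.
Cooling jacket inoperative [OR]: Temperature probe degraded=not, Auxiliary jacket pump faulted=not → no input occurs → does not occur.
Agitation branch down [OR]: Cooling jacket inoperative=not, Agitator stuck=not → no input occurs → does not occur.
Quench path lost [AND]: High-temp switch degraded=occurs, Standby trip relay is out=occurs → all inputs occur → occurs.
Temperature loop down [OR]: Quench path lost=occurs, Chilled-water valve degraded=occurs, Rupture disc offline=not → at least one input occurs → occurs.
Interlock chain down [OR]: Reserve quench valve 2 trips=occurs, Secondary temperature probe 2 malfunctions=occurs → at least one input occurs → occurs.
Vent system 2 fails [AND]: #1 controller 2 is out=not, Interlock chain down=occurs → not all inputs occur → does not occur.
Cooling jacket 2 unavailable [OR]: Coolant supply offline=not, Vent system 2 fails=not, South jacket pump 2 fails=not → no input occurs → does not occur.
Agitation branch 2 down [AND]: Temperature loop down=occurs, Cooling jacket 2 unavailable=not → not all inputs occur → does not occur.
Chemical batch overheats [OR]: Vent system fails=not, Agitation branch down=not, Agitation branch 2 down=not → no input occurs → does not occur.

No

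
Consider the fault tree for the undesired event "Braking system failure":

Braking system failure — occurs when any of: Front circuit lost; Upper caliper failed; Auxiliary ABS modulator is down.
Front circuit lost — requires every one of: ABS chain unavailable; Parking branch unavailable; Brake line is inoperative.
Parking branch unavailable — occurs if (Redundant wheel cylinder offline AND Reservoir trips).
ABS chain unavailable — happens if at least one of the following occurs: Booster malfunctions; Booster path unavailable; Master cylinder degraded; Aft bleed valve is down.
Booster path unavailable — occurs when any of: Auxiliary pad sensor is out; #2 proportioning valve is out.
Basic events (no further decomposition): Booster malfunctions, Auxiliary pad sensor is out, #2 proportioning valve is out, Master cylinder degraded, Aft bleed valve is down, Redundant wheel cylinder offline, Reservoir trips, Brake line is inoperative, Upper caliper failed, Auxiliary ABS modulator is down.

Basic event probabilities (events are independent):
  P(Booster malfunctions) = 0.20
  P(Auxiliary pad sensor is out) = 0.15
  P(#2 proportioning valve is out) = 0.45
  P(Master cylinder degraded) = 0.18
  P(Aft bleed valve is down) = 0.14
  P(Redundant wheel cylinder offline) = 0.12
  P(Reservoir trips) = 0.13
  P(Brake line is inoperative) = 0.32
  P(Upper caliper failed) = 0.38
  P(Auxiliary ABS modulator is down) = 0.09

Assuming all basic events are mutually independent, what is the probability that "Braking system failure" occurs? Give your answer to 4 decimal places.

P(Booster path unavailable) [OR] = 1 − (1−0.15) × (1−0.45) = 0.532500
P(ABS chain unavailable) [OR] = 1 − (1−0.20) × (1−0.532500) × (1−0.18) × (1−0.14) = 0.736255
P(Parking branch unavailable) [AND] = 0.12 × 0.13 = 0.015600
P(Front circuit lost) [AND] = 0.736255 × 0.015600 × 0.32 = 0.003675
P(Braking system failure) [OR] = 1 − (1−0.003675) × (1−0.38) × (1−0.09) = 0.437873
Rounded to 4 decimal places: P(Braking system failure) ≈ 0.4379.

0.4379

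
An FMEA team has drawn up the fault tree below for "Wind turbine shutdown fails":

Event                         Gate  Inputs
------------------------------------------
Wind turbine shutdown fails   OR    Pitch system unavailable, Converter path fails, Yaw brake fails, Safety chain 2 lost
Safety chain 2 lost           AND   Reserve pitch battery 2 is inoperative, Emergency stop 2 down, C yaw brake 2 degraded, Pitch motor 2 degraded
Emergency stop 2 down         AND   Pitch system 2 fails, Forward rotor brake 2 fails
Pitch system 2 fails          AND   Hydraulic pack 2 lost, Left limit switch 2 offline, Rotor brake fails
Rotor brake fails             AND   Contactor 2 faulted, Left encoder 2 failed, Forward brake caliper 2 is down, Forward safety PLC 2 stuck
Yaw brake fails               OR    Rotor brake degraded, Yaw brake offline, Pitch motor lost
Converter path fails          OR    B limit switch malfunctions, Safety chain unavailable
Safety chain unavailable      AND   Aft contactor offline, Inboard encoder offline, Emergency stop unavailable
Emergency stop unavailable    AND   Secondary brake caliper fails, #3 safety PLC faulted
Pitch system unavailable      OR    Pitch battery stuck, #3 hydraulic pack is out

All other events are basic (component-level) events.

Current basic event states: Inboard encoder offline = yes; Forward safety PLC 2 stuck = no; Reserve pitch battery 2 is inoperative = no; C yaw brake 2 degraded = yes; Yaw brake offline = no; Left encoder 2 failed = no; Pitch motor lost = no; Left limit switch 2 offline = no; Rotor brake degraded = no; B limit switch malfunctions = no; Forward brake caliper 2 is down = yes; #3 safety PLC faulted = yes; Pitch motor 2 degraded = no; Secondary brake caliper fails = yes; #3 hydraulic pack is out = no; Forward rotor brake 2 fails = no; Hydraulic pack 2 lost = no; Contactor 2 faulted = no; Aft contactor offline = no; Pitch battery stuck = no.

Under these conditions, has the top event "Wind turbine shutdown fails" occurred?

No

Pitch system unavailable [OR]: Pitch battery stuck=not, #3 hydraulic pack is out=not → no input occurs → does not occur.
Emergency stop unavailable [AND]: Secondary brake caliper fails=occurs, #3 safety PLC faulted=occurs → all inputs occur → occurs.
Safety chain unavailable [AND]: Aft contactor offline=not, Inboard encoder offline=occurs, Emergency stop unavailable=occurs → not all inputs occur → does not occur.
Converter path fails [OR]: B limit switch malfunctions=not, Safety chain unavailable=not → no input occurs → does not occur.
Yaw brake fails [OR]: Rotor brake degraded=not, Yaw brake offline=not, Pitch motor lost=not → no input occurs → does not occur.
Rotor brake fails [AND]: Contactor 2 faulted=not, Left encoder 2 failed=not, Forward brake caliper 2 is down=occurs, Forward safety PLC 2 stuck=not → not all inputs occur → does not occur.
Pitch system 2 fails [AND]: Hydraulic pack 2 lost=not, Left limit switch 2 offline=not, Rotor brake fails=not → not all inputs occur → does not occur.
Emergency stop 2 down [AND]: Pitch system 2 fails=not, Forward rotor brake 2 fails=not → not all inputs occur → does not occur.
Safety chain 2 lost [AND]: Reserve pitch battery 2 is inoperative=not, Emergency stop 2 down=not, C yaw brake 2 degraded=occurs, Pitch motor 2 degraded=not → not all inputs occur → does not occur.
Wind turbine shutdown fails [OR]: Pitch system unavailable=not, Converter path fails=not, Yaw brake fails=not, Safety chain 2 lost=not → no input occurs → does not occur.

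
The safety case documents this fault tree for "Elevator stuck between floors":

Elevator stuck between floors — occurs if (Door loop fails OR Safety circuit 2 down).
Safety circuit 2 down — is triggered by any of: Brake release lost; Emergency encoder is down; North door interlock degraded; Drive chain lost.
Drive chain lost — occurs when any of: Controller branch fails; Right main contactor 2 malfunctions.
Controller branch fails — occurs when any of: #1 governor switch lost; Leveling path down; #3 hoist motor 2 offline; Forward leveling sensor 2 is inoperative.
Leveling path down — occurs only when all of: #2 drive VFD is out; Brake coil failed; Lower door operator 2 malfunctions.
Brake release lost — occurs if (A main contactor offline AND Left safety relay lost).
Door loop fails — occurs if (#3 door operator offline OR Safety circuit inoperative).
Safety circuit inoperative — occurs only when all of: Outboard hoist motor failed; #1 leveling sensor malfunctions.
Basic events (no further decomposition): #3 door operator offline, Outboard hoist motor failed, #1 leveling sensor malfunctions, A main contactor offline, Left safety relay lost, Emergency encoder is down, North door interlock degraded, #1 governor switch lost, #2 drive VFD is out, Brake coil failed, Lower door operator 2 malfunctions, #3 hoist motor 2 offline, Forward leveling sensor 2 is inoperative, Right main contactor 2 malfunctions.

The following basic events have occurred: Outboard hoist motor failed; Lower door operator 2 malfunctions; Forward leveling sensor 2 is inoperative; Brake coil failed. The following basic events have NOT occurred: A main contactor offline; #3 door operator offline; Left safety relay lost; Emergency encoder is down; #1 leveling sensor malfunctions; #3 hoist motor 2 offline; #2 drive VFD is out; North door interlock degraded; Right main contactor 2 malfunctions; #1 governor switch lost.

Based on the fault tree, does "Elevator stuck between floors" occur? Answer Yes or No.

Yes

Safety circuit inoperative [AND]: Outboard hoist motor failed=occurs, #1 leveling sensor malfunctions=not → not all inputs occur → does not occur.
Door loop fails [OR]: #3 door operator offline=not, Safety circuit inoperative=not → no input occurs → does not occur.
Brake release lost [AND]: A main contactor offline=not, Left safety relay lost=not → not all inputs occur → does not occur.
Leveling path down [AND]: #2 drive VFD is out=not, Brake coil failed=occurs, Lower door operator 2 malfunctions=occurs → not all inputs occur → does not occur.
Controller branch fails [OR]: #1 governor switch lost=not, Leveling path down=not, #3 hoist motor 2 offline=not, Forward leveling sensor 2 is inoperative=occurs → at least one input occurs → occurs.
Drive chain lost [OR]: Controller branch fails=occurs, Right main contactor 2 malfunctions=not → at least one input occurs → occurs.
Safety circuit 2 down [OR]: Brake release lost=not, Emergency encoder is down=not, North door interlock degraded=not, Drive chain lost=occurs → at least one input occurs → occurs.
Elevator stuck between floors [OR]: Door loop fails=not, Safety circuit 2 down=occurs → at least one input occurs → occurs.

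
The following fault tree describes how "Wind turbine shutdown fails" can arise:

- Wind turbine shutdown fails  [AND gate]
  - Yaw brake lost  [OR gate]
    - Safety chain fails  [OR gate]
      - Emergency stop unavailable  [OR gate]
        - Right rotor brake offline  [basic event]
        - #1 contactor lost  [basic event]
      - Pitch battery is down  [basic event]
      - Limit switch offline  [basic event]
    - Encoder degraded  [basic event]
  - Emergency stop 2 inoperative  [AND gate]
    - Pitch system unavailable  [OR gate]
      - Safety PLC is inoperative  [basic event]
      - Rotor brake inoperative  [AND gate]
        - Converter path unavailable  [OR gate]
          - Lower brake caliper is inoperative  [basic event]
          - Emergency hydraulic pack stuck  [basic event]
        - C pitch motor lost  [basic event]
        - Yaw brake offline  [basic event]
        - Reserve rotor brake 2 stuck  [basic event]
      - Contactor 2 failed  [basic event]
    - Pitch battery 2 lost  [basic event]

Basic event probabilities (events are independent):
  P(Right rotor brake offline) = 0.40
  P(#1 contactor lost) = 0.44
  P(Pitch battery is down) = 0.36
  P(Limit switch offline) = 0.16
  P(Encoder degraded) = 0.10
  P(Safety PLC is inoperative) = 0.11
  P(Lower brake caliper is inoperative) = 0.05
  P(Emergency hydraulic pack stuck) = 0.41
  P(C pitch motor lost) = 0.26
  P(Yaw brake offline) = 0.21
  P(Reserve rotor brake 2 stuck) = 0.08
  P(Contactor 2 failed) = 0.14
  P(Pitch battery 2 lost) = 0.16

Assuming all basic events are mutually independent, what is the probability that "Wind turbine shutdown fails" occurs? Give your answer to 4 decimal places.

P(Emergency stop unavailable) [OR] = 1 − (1−0.40) × (1−0.44) = 0.664000
P(Safety chain fails) [OR] = 1 − (1−0.664000) × (1−0.36) × (1−0.16) = 0.819366
P(Yaw brake lost) [OR] = 1 − (1−0.819366) × (1−0.10) = 0.837429
P(Converter path unavailable) [OR] = 1 − (1−0.05) × (1−0.41) = 0.439500
P(Rotor brake inoperative) [AND] = 0.439500 × 0.26 × 0.21 × 0.08 = 0.001920
P(Pitch system unavailable) [OR] = 1 − (1−0.11) × (1−0.001920) × (1−0.14) = 0.236070
P(Emergency stop 2 inoperative) [AND] = 0.236070 × 0.16 = 0.037771
P(Wind turbine shutdown fails) [AND] = 0.837429 × 0.037771 = 0.031631
Rounded to 4 decimal places: P(Wind turbine shutdown fails) ≈ 0.0316.

0.0316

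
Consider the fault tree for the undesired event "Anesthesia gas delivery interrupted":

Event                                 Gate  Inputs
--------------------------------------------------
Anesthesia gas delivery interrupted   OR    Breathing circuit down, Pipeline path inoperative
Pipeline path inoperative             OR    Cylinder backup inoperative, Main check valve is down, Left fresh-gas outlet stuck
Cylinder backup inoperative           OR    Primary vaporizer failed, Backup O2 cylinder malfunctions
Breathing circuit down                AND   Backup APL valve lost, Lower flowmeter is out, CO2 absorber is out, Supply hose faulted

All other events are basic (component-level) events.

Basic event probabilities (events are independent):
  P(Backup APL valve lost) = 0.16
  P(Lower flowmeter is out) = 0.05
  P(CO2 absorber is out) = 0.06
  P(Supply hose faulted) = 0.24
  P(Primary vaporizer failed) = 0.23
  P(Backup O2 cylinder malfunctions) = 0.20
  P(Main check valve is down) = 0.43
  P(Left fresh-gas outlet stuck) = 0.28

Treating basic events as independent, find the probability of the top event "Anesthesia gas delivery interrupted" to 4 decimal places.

P(Breathing circuit down) [AND] = 0.16 × 0.05 × 0.06 × 0.24 = 0.000115
P(Cylinder backup inoperative) [OR] = 1 − (1−0.23) × (1−0.20) = 0.384000
P(Pipeline path inoperative) [OR] = 1 − (1−0.384000) × (1−0.43) × (1−0.28) = 0.747194
P(Anesthesia gas delivery interrupted) [OR] = 1 − (1−0.000115) × (1−0.747194) = 0.747223
Rounded to 4 decimal places: P(Anesthesia gas delivery interrupted) ≈ 0.7472.

0.7472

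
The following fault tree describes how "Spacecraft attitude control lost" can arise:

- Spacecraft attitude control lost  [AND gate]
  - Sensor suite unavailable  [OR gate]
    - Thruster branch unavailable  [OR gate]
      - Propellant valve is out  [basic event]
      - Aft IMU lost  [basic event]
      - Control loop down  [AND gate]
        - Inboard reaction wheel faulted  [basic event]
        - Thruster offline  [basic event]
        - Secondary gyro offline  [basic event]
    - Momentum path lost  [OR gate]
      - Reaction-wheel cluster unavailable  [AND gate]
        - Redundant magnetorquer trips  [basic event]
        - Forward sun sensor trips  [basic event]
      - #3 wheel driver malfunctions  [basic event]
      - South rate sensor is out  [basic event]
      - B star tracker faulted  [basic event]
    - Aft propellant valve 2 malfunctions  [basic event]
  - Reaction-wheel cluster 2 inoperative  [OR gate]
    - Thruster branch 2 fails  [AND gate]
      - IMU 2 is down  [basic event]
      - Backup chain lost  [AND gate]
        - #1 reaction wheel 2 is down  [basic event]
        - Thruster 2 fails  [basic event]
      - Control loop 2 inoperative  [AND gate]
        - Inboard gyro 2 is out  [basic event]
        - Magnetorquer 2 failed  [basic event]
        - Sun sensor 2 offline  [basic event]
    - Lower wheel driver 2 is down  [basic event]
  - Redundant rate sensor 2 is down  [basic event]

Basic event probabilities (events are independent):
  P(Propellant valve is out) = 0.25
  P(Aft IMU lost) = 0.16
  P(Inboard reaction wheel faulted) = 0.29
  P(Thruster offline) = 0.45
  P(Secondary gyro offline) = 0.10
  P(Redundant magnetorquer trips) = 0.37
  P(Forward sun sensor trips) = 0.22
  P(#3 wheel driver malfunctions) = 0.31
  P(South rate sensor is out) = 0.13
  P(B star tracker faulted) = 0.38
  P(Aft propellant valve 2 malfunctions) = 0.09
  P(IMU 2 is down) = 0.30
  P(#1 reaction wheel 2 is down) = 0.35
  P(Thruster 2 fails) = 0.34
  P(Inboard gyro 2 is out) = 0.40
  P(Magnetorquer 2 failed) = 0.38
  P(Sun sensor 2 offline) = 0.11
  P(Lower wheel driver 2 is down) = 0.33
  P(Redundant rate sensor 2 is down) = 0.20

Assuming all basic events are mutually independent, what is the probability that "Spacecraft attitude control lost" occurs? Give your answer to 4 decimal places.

P(Control loop down) [AND] = 0.29 × 0.45 × 0.10 = 0.013050
P(Thruster branch unavailable) [OR] = 1 − (1−0.25) × (1−0.16) × (1−0.013050) = 0.378222
P(Reaction-wheel cluster unavailable) [AND] = 0.37 × 0.22 = 0.081400
P(Momentum path lost) [OR] = 1 − (1−0.081400) × (1−0.31) × (1−0.13) × (1−0.38) = 0.658110
P(Sensor suite unavailable) [OR] = 1 − (1−0.378222) × (1−0.658110) × (1−0.09) = 0.806552
P(Backup chain lost) [AND] = 0.35 × 0.34 = 0.119000
P(Control loop 2 inoperative) [AND] = 0.40 × 0.38 × 0.11 = 0.016720
P(Thruster branch 2 fails) [AND] = 0.30 × 0.119000 × 0.016720 = 0.000597
P(Reaction-wheel cluster 2 inoperative) [OR] = 1 − (1−0.000597) × (1−0.33) = 0.330400
P(Spacecraft attitude control lost) [AND] = 0.806552 × 0.330400 × 0.20 = 0.053297
Rounded to 4 decimal places: P(Spacecraft attitude control lost) ≈ 0.0533.

0.0533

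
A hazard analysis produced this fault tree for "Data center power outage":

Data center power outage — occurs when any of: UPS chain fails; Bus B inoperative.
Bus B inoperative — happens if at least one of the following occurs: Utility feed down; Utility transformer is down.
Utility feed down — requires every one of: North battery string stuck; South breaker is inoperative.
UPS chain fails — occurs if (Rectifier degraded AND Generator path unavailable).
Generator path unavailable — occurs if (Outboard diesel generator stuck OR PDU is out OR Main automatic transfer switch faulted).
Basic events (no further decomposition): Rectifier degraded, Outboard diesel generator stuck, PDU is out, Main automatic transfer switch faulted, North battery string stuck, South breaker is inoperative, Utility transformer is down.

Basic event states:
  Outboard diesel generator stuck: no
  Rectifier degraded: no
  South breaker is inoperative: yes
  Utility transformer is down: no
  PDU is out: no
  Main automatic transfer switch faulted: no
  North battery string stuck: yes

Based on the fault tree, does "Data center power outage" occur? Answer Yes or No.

Yes

Generator path unavailable [OR]: Outboard diesel generator stuck=not, PDU is out=not, Main automatic transfer switch faulted=not → no input occurs → does not occur.
UPS chain fails [AND]: Rectifier degraded=not, Generator path unavailable=not → not all inputs occur → does not occur.
Utility feed down [AND]: North battery string stuck=occurs, South breaker is inoperative=occurs → all inputs occur → occurs.
Bus B inoperative [OR]: Utility feed down=occurs, Utility transformer is down=not → at least one input occurs → occurs.
Data center power outage [OR]: UPS chain fails=not, Bus B inoperative=occurs → at least one input occurs → occurs.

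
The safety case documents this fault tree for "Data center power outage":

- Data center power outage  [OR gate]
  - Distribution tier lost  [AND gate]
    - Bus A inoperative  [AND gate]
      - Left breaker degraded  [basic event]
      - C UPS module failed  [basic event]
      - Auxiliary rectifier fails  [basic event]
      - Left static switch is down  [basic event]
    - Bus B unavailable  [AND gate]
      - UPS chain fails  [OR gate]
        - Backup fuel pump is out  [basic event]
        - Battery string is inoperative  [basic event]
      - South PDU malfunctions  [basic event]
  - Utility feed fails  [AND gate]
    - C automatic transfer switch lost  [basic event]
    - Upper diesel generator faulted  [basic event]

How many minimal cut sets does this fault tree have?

3

Bus A inoperative [AND]: one cut set from each child combined → 1 × 1 × 1 × 1 = 1 cut set(s).
UPS chain fails [OR]: union of children's cut sets → 2 cut set(s).
Bus B unavailable [AND]: one cut set from each child combined → 2 × 1 = 2 cut set(s).
Distribution tier lost [AND]: one cut set from each child combined → 1 × 2 = 2 cut set(s).
Utility feed fails [AND]: one cut set from each child combined → 1 × 1 = 1 cut set(s).
Data center power outage [OR]: union of children's cut sets → 3 cut set(s).
Minimal cut sets: {Auxiliary rectifier fails, Backup fuel pump is out, C UPS module failed, Left breaker degraded, Left static switch is down, South PDU malfunctions}; {Auxiliary rectifier fails, Battery string is inoperative, C UPS module failed, Left breaker degraded, Left static switch is down, South PDU malfunctions}; {C automatic transfer switch lost, Upper diesel generator faulted}.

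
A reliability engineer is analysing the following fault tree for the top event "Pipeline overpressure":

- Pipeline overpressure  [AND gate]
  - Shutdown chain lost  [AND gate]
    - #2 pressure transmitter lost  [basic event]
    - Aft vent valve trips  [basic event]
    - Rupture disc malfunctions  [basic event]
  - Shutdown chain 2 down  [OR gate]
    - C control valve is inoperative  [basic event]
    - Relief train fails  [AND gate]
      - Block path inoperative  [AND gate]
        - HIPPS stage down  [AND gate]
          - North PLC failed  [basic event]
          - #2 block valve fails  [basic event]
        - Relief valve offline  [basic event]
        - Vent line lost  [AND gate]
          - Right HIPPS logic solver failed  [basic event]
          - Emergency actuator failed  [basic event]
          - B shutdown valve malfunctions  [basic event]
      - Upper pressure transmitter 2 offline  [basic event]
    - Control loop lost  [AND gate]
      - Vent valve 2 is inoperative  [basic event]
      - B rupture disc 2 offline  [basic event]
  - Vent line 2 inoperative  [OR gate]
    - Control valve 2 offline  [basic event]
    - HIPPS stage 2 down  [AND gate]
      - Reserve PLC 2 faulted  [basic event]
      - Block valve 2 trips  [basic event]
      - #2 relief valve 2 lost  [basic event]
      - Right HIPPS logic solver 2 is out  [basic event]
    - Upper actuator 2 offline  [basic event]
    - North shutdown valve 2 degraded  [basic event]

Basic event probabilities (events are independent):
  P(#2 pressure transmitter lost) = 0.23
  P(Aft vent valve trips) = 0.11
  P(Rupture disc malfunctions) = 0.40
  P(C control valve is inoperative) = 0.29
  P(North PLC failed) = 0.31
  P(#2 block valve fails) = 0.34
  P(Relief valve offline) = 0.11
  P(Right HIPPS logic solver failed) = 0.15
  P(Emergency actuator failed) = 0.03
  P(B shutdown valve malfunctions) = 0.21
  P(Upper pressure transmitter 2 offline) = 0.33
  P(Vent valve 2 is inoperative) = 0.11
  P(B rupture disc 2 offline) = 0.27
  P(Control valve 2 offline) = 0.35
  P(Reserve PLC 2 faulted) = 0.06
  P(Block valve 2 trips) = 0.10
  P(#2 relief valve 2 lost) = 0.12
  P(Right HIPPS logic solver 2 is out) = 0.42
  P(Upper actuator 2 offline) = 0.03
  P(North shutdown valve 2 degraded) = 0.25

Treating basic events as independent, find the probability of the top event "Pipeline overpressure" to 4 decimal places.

0.0017

P(Shutdown chain lost) [AND] = 0.23 × 0.11 × 0.40 = 0.010120
P(HIPPS stage down) [AND] = 0.31 × 0.34 = 0.105400
P(Vent line lost) [AND] = 0.15 × 0.03 × 0.21 = 0.000945
P(Block path inoperative) [AND] = 0.105400 × 0.11 × 0.000945 = 0.000011
P(Relief train fails) [AND] = 0.000011 × 0.33 = 0.000004
P(Control loop lost) [AND] = 0.11 × 0.27 = 0.029700
P(Shutdown chain 2 down) [OR] = 1 − (1−0.29) × (1−0.000004) × (1−0.029700) = 0.311090
P(HIPPS stage 2 down) [AND] = 0.06 × 0.10 × 0.12 × 0.42 = 0.000302
P(Vent line 2 inoperative) [OR] = 1 − (1−0.35) × (1−0.000302) × (1−0.03) × (1−0.25) = 0.527268
P(Pipeline overpressure) [AND] = 0.010120 × 0.311090 × 0.527268 = 0.001660
Rounded to 4 decimal places: P(Pipeline overpressure) ≈ 0.0017.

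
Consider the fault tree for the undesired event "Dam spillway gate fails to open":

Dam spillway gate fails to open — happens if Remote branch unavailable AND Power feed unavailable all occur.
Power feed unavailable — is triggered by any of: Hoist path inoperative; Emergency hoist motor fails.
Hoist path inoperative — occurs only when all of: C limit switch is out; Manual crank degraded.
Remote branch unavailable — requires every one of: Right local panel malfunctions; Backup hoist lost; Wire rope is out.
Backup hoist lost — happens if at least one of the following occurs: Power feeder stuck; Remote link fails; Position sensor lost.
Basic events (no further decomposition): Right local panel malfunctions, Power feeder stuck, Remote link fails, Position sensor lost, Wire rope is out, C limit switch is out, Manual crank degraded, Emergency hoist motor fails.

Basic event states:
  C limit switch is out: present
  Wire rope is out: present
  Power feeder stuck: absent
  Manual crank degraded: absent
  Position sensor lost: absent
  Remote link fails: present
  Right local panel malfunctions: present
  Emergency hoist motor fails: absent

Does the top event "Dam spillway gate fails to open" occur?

No

Backup hoist lost [OR]: Power feeder stuck=not, Remote link fails=occurs, Position sensor lost=not → at least one input occurs → occurs.
Remote branch unavailable [AND]: Right local panel malfunctions=occurs, Backup hoist lost=occurs, Wire rope is out=occurs → all inputs occur → occurs.
Hoist path inoperative [AND]: C limit switch is out=occurs, Manual crank degraded=not → not all inputs occur → does not occur.
Power feed unavailable [OR]: Hoist path inoperative=not, Emergency hoist motor fails=not → no input occurs → does not occur.
Dam spillway gate fails to open [AND]: Remote branch unavailable=occurs, Power feed unavailable=not → not all inputs occur → does not occur.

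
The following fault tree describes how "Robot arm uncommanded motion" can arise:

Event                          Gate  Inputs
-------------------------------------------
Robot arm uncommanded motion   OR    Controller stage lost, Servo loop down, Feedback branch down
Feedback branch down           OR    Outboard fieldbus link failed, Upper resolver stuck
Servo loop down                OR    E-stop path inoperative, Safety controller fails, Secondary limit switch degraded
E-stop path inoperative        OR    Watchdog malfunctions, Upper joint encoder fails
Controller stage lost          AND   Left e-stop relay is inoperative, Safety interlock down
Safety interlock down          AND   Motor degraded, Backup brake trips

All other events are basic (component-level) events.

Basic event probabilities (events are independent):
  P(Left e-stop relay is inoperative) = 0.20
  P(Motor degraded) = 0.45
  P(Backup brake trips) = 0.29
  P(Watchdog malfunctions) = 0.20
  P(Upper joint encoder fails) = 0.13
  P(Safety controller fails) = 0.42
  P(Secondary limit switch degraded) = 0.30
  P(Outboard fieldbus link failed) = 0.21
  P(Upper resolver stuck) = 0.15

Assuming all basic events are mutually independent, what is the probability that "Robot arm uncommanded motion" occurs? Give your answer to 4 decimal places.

P(Safety interlock down) [AND] = 0.45 × 0.29 = 0.130500
P(Controller stage lost) [AND] = 0.20 × 0.130500 = 0.026100
P(E-stop path inoperative) [OR] = 1 − (1−0.20) × (1−0.13) = 0.304000
P(Servo loop down) [OR] = 1 − (1−0.304000) × (1−0.42) × (1−0.30) = 0.717424
P(Feedback branch down) [OR] = 1 − (1−0.21) × (1−0.15) = 0.328500
P(Robot arm uncommanded motion) [OR] = 1 − (1−0.026100) × (1−0.717424) × (1−0.328500) = 0.815203
Rounded to 4 decimal places: P(Robot arm uncommanded motion) ≈ 0.8152.

0.8152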